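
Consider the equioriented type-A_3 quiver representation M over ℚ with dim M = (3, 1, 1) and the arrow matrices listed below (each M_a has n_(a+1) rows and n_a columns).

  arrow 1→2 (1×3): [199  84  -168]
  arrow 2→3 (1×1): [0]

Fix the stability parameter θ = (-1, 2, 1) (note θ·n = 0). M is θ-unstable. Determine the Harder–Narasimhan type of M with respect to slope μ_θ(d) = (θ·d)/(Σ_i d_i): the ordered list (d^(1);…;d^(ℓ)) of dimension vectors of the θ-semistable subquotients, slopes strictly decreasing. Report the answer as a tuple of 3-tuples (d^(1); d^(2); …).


Barcode: M ≅ I[1,1]^2, I[1,2], I[3,3]. HN layers by μ_θ (3 steps, strictly decreasing):
  μ^(1)=2; μ^(2)=1; μ^(3)=-1

((0, 1, 0); (0, 0, 1); (3, 0, 0))


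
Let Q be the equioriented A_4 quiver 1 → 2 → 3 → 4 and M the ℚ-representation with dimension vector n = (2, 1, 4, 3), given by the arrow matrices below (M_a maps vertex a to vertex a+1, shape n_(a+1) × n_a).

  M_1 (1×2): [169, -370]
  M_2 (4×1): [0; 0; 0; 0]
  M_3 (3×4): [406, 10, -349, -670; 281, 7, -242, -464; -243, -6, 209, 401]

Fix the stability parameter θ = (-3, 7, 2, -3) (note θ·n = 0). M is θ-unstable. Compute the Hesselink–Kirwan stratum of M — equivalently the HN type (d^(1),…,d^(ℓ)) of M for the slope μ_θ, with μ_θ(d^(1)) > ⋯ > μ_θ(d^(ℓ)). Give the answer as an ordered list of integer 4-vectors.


Interval decomposition of M: I[1,1], I[1,2], I[3,3], I[3,4]^3.
HN type (ℓ=4): μ^(1)=7; μ^(2)=2; μ^(3)=-1/2; μ^(4)=-3

((0, 1, 0, 0); (0, 0, 1, 0); (0, 0, 3, 3); (2, 0, 0, 0))


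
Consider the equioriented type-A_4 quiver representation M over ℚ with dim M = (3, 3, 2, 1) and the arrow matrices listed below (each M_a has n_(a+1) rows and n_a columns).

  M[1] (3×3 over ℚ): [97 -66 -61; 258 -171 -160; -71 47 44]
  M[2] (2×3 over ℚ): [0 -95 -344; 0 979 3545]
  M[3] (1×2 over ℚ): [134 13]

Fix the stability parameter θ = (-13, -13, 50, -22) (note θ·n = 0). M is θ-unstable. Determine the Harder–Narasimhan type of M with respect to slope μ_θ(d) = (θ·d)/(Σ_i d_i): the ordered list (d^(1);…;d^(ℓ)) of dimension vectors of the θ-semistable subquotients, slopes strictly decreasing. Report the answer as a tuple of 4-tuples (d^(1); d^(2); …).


Via rank(M_{q-1}∘⋯∘M_p): M ≅ I[1,2], I[1,3], I[1,4].
μ_θ-semistable layers: μ^(1)=50; μ^(2)=14; μ^(3)=-13

((0, 0, 1, 0); (0, 0, 1, 1); (3, 3, 0, 0))


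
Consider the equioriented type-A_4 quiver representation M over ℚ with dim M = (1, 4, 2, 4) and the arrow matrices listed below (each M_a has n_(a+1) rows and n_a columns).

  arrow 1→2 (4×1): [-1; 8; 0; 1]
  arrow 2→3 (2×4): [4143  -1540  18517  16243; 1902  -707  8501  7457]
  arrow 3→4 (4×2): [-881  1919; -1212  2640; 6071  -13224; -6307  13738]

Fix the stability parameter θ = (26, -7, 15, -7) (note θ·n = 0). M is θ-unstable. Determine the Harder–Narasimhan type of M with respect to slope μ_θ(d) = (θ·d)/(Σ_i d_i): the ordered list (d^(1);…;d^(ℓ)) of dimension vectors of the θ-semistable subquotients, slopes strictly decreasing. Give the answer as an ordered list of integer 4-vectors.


Interval decomposition of M: I[1,4], I[2,2]^2, I[2,4], I[4,4]^2.
HN type (ℓ=3): μ^(1)=27/4; μ^(2)=4; μ^(3)=-7

((1, 1, 1, 1); (0, 0, 1, 1); (0, 3, 0, 2))


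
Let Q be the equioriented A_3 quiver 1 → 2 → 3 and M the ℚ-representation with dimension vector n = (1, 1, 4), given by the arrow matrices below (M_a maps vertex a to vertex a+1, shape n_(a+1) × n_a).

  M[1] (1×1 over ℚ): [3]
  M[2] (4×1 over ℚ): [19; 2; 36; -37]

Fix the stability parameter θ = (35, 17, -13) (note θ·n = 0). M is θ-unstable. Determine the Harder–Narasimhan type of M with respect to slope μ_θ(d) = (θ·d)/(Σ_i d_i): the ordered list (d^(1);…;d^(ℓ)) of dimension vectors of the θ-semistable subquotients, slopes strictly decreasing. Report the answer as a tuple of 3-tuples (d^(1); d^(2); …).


Via rank(M_{q-1}∘⋯∘M_p): M ≅ I[1,3], I[3,3]^3.
μ_θ-semistable layers: μ^(1)=13; μ^(2)=-13

((1, 1, 1); (0, 0, 3))


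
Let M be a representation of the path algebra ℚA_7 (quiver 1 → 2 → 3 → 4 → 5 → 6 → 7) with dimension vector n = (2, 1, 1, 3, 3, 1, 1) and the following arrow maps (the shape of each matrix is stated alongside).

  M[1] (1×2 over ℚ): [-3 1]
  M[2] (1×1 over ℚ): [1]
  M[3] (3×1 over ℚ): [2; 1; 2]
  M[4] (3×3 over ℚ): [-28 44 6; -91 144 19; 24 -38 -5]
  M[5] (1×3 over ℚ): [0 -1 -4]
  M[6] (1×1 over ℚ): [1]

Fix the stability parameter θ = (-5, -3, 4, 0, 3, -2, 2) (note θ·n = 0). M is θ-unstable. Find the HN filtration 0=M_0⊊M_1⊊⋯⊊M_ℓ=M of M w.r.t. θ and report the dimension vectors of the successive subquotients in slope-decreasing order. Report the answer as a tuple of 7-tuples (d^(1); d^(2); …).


Via rank(M_{q-1}∘⋯∘M_p): M ≅ I[1,1], I[1,4], I[4,5], I[4,7], I[5,5].
μ_θ-semistable layers: μ^(1)=3; μ^(2)=2; μ^(3)=1/2; μ^(4)=0; μ^(5)=-3; μ^(6)=-5

((0, 0, 0, 0, 2, 0, 0); (0, 0, 1, 1, 0, 0, 1); (0, 0, 0, 0, 1, 1, 0); (0, 0, 0, 2, 0, 0, 0); (0, 1, 0, 0, 0, 0, 0); (2, 0, 0, 0, 0, 0, 0))


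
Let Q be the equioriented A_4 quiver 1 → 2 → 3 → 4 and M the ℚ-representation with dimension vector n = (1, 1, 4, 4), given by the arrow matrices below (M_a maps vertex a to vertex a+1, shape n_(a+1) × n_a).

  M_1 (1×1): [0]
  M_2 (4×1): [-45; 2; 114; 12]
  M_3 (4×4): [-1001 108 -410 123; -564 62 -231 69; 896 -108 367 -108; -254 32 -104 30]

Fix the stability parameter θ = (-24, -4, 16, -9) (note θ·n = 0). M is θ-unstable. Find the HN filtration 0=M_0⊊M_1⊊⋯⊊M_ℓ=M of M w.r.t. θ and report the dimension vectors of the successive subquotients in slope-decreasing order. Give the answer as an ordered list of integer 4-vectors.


Barcode: M ≅ I[1,1], I[2,4], I[3,3], I[3,4]^2, I[4,4]. HN layers by μ_θ (5 steps, strictly decreasing):
  μ^(1)=16; μ^(2)=7/2; μ^(3)=-4; μ^(4)=-9; μ^(5)=-24

((0, 0, 1, 0); (0, 0, 3, 3); (0, 1, 0, 0); (0, 0, 0, 1); (1, 0, 0, 0))


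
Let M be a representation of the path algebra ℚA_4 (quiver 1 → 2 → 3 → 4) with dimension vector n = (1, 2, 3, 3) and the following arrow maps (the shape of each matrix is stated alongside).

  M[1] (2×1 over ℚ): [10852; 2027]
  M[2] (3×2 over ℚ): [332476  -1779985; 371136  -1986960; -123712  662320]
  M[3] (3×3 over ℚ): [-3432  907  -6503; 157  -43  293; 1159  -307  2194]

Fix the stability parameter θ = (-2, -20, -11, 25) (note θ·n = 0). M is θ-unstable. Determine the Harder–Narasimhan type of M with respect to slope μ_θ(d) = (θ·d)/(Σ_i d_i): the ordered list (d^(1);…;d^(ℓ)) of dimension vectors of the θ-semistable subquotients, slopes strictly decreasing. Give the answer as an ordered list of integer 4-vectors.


Interval decomposition of M: I[1,4], I[2,2], I[3,4]^2.
HN type (ℓ=3): μ^(1)=25; μ^(2)=-11; μ^(3)=-20

((0, 0, 0, 3); (1, 1, 3, 0); (0, 1, 0, 0))


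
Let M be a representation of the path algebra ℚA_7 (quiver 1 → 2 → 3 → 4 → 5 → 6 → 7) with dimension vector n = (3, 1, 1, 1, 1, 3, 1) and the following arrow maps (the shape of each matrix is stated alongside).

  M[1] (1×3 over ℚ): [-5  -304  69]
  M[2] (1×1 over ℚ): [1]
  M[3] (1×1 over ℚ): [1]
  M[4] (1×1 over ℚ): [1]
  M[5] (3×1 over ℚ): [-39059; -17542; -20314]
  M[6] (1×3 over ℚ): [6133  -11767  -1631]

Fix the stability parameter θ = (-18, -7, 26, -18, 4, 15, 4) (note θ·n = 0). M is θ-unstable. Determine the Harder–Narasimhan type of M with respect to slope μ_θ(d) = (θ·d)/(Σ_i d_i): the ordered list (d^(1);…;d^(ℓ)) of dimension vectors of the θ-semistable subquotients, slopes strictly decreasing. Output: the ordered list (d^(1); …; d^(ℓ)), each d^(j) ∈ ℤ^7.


Via rank(M_{q-1}∘⋯∘M_p): M ≅ I[1,1]^2, I[1,7], I[6,6]^2.
μ_θ-semistable layers: μ^(1)=15; μ^(2)=19/2; μ^(3)=4; μ^(4)=-7; μ^(5)=-18

((0, 0, 0, 0, 0, 2, 0); (0, 0, 0, 0, 0, 1, 1); (0, 0, 1, 1, 1, 0, 0); (0, 1, 0, 0, 0, 0, 0); (3, 0, 0, 0, 0, 0, 0))


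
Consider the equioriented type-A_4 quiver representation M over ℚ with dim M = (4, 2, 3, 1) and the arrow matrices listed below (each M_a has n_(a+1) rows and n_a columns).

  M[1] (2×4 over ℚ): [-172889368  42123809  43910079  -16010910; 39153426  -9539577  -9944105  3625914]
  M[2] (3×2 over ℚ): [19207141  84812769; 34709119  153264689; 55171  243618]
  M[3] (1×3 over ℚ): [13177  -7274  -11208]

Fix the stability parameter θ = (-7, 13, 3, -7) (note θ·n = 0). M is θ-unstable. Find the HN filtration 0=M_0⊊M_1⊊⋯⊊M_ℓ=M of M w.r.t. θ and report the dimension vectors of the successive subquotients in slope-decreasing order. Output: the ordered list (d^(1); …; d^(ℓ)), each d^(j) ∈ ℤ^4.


Barcode: M ≅ I[1,1]^2, I[1,3], I[1,4], I[3,3]. HN layers by μ_θ (3 steps, strictly decreasing):
  μ^(1)=8; μ^(2)=3; μ^(3)=-7

((0, 1, 1, 0); (0, 1, 2, 1); (4, 0, 0, 0))


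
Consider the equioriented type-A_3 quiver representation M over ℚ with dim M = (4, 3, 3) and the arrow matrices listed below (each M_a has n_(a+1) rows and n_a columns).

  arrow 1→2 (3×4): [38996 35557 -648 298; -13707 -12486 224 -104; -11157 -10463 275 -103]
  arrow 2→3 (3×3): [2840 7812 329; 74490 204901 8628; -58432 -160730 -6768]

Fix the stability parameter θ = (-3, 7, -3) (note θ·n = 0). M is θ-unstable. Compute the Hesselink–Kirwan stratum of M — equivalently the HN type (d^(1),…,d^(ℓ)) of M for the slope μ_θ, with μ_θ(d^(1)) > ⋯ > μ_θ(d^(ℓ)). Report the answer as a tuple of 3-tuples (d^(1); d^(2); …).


Interval decomposition of M: I[1,1], I[1,3]^3.
HN type (ℓ=2): μ^(1)=2; μ^(2)=-3

((0, 3, 3); (4, 0, 0))


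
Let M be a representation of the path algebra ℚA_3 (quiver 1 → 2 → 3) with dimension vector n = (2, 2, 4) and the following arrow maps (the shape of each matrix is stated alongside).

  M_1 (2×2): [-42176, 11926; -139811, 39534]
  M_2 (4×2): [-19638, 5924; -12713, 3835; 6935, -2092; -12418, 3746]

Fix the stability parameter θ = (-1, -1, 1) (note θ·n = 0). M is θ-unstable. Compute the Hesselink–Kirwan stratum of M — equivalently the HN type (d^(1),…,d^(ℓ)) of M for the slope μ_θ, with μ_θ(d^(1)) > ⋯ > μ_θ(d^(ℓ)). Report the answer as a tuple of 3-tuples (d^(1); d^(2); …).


Barcode: M ≅ I[1,3]^2, I[3,3]^2. HN layers by μ_θ (2 steps, strictly decreasing):
  μ^(1)=1; μ^(2)=-1

((0, 0, 4); (2, 2, 0))


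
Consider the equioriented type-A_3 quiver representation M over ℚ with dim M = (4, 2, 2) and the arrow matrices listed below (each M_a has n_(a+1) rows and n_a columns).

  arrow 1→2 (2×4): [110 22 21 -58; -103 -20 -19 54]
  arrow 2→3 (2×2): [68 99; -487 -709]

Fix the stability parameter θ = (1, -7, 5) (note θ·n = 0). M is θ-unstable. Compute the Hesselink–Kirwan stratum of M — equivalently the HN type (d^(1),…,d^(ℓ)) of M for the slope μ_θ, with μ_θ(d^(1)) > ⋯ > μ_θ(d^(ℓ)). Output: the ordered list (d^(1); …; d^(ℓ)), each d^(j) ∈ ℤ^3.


Interval decomposition of M: I[1,1]^2, I[1,3]^2.
HN type (ℓ=3): μ^(1)=5; μ^(2)=1; μ^(3)=-3

((0, 0, 2); (2, 0, 0); (2, 2, 0))


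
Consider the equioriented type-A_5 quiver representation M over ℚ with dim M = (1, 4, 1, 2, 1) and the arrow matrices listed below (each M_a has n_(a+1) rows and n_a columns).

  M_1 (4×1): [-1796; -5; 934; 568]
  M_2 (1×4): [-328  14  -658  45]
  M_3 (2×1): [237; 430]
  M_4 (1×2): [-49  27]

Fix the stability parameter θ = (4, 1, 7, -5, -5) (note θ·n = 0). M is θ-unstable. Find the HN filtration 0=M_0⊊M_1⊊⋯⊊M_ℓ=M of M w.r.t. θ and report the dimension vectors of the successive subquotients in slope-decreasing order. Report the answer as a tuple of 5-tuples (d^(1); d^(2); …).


Via rank(M_{q-1}∘⋯∘M_p): M ≅ I[1,5], I[2,2]^3, I[4,4].
μ_θ-semistable layers: μ^(1)=1; μ^(2)=2/5; μ^(3)=-5

((0, 3, 0, 0, 0); (1, 1, 1, 1, 1); (0, 0, 0, 1, 0))


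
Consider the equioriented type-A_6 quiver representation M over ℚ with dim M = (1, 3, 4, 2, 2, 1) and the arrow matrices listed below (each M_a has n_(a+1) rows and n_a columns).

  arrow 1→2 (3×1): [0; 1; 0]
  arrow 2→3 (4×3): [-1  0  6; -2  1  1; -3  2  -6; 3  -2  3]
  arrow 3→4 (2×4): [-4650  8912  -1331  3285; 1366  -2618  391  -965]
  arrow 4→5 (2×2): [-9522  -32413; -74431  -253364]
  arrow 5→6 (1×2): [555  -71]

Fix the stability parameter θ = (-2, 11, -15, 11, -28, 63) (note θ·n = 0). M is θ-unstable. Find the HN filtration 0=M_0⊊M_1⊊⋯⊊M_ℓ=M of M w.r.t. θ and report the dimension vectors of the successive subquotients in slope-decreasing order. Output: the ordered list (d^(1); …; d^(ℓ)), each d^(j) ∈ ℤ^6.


Interval decomposition of M: I[1,6], I[2,3], I[2,5], I[3,3].
HN type (ℓ=5): μ^(1)=63; μ^(2)=-2; μ^(3)=-23/5; μ^(4)=-21/4; μ^(5)=-15

((0, 0, 0, 0, 0, 1); (0, 1, 1, 0, 0, 0); (1, 1, 1, 1, 1, 0); (0, 1, 1, 1, 1, 0); (0, 0, 1, 0, 0, 0))


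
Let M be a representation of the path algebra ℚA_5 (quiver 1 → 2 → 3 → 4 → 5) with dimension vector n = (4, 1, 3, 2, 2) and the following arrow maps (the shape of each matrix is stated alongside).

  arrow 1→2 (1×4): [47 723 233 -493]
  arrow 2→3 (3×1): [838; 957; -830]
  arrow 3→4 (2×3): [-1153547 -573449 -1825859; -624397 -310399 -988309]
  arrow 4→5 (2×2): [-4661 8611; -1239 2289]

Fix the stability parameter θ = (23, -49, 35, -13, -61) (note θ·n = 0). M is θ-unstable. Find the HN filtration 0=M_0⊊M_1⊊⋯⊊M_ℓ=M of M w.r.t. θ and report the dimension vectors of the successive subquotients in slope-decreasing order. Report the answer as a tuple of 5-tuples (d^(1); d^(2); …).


Interval decomposition of M: I[1,1]^3, I[1,4], I[3,3]^2, I[4,5], I[5,5].
HN type (ℓ=6): μ^(1)=35; μ^(2)=23; μ^(3)=11; μ^(4)=-13; μ^(5)=-37; μ^(6)=-61

((0, 0, 2, 0, 0); (3, 0, 0, 0, 0); (0, 0, 1, 1, 0); (1, 1, 0, 0, 0); (0, 0, 0, 1, 1); (0, 0, 0, 0, 1))


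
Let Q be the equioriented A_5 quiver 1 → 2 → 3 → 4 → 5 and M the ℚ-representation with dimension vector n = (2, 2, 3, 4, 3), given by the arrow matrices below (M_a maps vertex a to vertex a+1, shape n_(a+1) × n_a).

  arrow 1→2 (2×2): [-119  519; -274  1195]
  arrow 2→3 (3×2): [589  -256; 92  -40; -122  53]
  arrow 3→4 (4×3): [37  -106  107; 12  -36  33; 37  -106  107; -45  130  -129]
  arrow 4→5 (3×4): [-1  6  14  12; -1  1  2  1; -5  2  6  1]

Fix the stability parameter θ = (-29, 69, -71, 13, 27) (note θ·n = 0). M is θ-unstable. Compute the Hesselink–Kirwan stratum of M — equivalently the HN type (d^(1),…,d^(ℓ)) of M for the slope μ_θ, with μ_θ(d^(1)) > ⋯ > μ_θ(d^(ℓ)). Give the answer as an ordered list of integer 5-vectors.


Barcode: M ≅ I[1,5]^2, I[3,3], I[4,4], I[4,5]. HN layers by μ_θ (5 steps, strictly decreasing):
  μ^(1)=27; μ^(2)=13; μ^(3)=-1; μ^(4)=-29; μ^(5)=-71

((0, 0, 0, 0, 3); (0, 0, 0, 4, 0); (0, 2, 2, 0, 0); (2, 0, 0, 0, 0); (0, 0, 1, 0, 0))


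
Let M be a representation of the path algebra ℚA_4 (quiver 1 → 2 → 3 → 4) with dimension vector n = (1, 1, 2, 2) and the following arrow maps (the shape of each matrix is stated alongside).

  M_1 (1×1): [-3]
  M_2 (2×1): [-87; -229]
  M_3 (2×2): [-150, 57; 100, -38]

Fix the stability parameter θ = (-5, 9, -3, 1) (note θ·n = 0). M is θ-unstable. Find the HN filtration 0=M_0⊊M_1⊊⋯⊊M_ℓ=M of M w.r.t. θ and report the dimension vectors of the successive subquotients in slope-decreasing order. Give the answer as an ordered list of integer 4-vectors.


Interval decomposition of M: I[1,4], I[3,3], I[4,4].
HN type (ℓ=4): μ^(1)=7/3; μ^(2)=1; μ^(3)=-3; μ^(4)=-5

((0, 1, 1, 1); (0, 0, 0, 1); (0, 0, 1, 0); (1, 0, 0, 0))


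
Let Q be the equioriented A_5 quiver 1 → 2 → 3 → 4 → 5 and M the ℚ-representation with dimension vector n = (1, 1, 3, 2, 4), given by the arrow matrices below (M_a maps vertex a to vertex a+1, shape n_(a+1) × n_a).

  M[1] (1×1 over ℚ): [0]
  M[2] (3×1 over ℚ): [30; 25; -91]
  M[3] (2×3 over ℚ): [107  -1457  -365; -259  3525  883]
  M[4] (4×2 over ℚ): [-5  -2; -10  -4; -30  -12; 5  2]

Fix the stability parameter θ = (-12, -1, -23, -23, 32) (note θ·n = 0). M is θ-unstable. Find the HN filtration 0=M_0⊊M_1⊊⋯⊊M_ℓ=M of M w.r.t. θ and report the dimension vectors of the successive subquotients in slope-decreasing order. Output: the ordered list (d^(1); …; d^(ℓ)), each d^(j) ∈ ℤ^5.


Via rank(M_{q-1}∘⋯∘M_p): M ≅ I[1,1], I[2,5], I[3,3], I[3,4], I[5,5]^3.
μ_θ-semistable layers: μ^(1)=32; μ^(2)=-12; μ^(3)=-47/3; μ^(4)=-23

((0, 0, 0, 0, 4); (1, 0, 0, 0, 0); (0, 1, 1, 1, 0); (0, 0, 2, 1, 0))


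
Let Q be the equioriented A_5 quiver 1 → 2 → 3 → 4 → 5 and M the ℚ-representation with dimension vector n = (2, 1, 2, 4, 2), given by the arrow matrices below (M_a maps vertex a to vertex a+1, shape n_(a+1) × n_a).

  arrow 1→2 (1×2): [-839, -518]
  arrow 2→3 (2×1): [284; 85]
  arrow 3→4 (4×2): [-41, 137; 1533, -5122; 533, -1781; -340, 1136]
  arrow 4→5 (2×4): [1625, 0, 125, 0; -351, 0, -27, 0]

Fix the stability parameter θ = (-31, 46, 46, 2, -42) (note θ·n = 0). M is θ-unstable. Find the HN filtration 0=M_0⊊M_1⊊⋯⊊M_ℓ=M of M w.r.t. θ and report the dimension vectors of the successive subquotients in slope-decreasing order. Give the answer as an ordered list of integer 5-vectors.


Interval decomposition of M: I[1,1], I[1,4], I[3,4], I[4,4], I[4,5], I[5,5].
HN type (ℓ=6): μ^(1)=94/3; μ^(2)=24; μ^(3)=2; μ^(4)=-20; μ^(5)=-31; μ^(6)=-42

((0, 1, 1, 1, 0); (0, 0, 1, 1, 0); (0, 0, 0, 1, 0); (0, 0, 0, 1, 1); (2, 0, 0, 0, 0); (0, 0, 0, 0, 1))


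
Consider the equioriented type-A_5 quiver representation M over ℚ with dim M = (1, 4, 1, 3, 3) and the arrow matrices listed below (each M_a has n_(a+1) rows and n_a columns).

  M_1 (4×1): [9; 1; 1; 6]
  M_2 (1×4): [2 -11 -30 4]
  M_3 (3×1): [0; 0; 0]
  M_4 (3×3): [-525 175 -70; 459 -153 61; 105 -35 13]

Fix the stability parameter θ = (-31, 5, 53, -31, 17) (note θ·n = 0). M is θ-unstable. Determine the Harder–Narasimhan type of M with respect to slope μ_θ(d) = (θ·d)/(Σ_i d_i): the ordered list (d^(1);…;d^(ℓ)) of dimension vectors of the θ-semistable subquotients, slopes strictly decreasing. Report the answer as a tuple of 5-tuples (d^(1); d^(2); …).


Barcode: M ≅ I[1,3], I[2,2]^3, I[4,4], I[4,5]^2, I[5,5]. HN layers by μ_θ (4 steps, strictly decreasing):
  μ^(1)=53; μ^(2)=17; μ^(3)=5; μ^(4)=-31

((0, 0, 1, 0, 0); (0, 0, 0, 0, 3); (0, 4, 0, 0, 0); (1, 0, 0, 3, 0))


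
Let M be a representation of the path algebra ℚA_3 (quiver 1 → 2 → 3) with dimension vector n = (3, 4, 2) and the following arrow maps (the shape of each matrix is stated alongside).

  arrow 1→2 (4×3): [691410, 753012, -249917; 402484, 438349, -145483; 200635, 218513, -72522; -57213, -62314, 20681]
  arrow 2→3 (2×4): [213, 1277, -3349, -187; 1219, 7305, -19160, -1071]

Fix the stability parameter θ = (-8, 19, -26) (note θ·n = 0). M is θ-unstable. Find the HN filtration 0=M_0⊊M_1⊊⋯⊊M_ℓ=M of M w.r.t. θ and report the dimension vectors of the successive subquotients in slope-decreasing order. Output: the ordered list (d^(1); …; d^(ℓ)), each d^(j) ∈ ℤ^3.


Via rank(M_{q-1}∘⋯∘M_p): M ≅ I[1,2], I[1,3]^2, I[2,2].
μ_θ-semistable layers: μ^(1)=19; μ^(2)=-7/2; μ^(3)=-8

((0, 2, 0); (0, 2, 2); (3, 0, 0))


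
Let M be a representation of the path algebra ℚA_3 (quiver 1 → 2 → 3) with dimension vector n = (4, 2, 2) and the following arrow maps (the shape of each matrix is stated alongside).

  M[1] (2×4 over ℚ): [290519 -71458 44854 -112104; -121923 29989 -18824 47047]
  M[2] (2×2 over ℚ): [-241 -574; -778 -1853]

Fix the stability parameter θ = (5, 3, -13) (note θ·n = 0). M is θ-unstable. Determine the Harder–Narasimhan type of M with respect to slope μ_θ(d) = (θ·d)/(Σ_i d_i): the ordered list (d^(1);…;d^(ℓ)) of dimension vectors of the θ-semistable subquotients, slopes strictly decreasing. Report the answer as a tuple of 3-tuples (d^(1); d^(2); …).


Barcode: M ≅ I[1,1]^2, I[1,3]^2. HN layers by μ_θ (2 steps, strictly decreasing):
  μ^(1)=5; μ^(2)=-5/3

((2, 0, 0); (2, 2, 2))


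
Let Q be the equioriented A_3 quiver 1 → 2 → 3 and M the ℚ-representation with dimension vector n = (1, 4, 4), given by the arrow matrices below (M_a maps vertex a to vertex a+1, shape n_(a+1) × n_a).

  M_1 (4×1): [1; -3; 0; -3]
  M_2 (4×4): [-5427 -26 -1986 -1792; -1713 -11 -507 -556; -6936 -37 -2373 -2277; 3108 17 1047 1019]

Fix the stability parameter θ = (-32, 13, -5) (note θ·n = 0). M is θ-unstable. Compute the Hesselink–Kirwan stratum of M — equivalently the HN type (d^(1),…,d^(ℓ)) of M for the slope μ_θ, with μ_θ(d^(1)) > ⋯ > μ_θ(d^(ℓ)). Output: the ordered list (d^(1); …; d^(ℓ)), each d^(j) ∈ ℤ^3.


Barcode: M ≅ I[1,3], I[2,3]^3. HN layers by μ_θ (2 steps, strictly decreasing):
  μ^(1)=4; μ^(2)=-32

((0, 4, 4); (1, 0, 0))


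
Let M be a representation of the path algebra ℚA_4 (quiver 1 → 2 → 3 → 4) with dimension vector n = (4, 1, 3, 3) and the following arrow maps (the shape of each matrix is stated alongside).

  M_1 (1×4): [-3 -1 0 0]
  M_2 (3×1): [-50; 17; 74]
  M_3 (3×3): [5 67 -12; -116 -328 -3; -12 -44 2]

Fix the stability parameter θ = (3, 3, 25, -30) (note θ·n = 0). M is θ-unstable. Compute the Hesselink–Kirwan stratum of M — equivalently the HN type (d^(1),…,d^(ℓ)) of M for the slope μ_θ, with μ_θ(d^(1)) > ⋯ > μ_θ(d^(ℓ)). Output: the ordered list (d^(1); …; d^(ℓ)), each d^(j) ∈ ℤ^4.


Via rank(M_{q-1}∘⋯∘M_p): M ≅ I[1,1]^3, I[1,4], I[3,3], I[3,4], I[4,4].
μ_θ-semistable layers: μ^(1)=25; μ^(2)=3; μ^(3)=1/4; μ^(4)=-5/2; μ^(5)=-30

((0, 0, 1, 0); (3, 0, 0, 0); (1, 1, 1, 1); (0, 0, 1, 1); (0, 0, 0, 1))


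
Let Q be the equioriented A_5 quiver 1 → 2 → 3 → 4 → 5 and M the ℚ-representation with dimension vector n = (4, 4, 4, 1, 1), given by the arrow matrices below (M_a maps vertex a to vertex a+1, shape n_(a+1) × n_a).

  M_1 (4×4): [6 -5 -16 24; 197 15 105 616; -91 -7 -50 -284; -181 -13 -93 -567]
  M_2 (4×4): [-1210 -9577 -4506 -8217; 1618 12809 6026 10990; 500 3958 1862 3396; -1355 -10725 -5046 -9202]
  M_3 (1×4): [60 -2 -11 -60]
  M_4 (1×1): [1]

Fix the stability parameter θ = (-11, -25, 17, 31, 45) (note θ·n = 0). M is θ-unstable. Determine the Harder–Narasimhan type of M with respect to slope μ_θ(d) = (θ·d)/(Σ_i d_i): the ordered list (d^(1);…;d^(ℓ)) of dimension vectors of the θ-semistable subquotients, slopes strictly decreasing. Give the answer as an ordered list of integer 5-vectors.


Via rank(M_{q-1}∘⋯∘M_p): M ≅ I[1,3]^3, I[1,5].
μ_θ-semistable layers: μ^(1)=45; μ^(2)=31; μ^(3)=17; μ^(4)=-18

((0, 0, 0, 0, 1); (0, 0, 0, 1, 0); (0, 0, 4, 0, 0); (4, 4, 0, 0, 0))


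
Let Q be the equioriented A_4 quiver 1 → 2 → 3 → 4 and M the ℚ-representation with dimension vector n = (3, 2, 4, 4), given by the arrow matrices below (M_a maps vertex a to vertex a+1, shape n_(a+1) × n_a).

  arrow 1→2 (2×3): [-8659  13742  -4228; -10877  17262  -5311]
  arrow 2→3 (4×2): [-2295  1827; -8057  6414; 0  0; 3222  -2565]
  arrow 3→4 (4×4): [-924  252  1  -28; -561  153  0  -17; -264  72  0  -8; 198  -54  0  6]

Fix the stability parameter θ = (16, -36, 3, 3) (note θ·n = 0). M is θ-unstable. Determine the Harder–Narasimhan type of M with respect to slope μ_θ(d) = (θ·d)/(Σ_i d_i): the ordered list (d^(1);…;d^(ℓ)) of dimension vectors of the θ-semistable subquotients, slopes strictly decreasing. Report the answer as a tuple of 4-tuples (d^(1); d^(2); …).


Barcode: M ≅ I[1,1], I[1,3]^2, I[3,4]^2, I[4,4]^2. HN layers by μ_θ (3 steps, strictly decreasing):
  μ^(1)=16; μ^(2)=3; μ^(3)=-10

((1, 0, 0, 0); (0, 0, 4, 4); (2, 2, 0, 0))


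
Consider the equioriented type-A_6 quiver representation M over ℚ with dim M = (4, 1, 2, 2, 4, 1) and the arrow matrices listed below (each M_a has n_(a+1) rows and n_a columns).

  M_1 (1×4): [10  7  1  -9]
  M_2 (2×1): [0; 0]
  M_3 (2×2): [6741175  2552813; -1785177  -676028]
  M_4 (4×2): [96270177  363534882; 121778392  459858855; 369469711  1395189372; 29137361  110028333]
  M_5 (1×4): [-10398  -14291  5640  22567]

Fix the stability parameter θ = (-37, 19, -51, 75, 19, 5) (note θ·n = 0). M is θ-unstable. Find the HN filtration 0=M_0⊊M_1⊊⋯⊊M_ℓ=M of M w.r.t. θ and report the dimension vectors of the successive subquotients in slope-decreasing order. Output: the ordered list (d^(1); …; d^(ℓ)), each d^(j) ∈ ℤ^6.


Via rank(M_{q-1}∘⋯∘M_p): M ≅ I[1,1]^3, I[1,2], I[3,5], I[3,6], I[5,5]^2.
μ_θ-semistable layers: μ^(1)=47; μ^(2)=33; μ^(3)=19; μ^(4)=-37; μ^(5)=-51

((0, 0, 0, 1, 1, 0); (0, 0, 0, 1, 1, 1); (0, 1, 0, 0, 2, 0); (4, 0, 0, 0, 0, 0); (0, 0, 2, 0, 0, 0))


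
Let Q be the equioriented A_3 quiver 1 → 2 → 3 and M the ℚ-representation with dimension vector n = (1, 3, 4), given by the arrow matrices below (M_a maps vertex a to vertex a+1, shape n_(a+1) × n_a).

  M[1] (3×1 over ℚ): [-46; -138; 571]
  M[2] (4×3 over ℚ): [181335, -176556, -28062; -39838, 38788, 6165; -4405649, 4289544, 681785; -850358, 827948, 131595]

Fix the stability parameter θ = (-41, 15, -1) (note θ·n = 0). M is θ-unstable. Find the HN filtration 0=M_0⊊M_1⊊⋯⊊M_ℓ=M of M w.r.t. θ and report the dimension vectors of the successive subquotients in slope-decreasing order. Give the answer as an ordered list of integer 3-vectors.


Barcode: M ≅ I[1,3], I[2,2], I[2,3], I[3,3]^2. HN layers by μ_θ (4 steps, strictly decreasing):
  μ^(1)=15; μ^(2)=7; μ^(3)=-1; μ^(4)=-41

((0, 1, 0); (0, 2, 2); (0, 0, 2); (1, 0, 0))


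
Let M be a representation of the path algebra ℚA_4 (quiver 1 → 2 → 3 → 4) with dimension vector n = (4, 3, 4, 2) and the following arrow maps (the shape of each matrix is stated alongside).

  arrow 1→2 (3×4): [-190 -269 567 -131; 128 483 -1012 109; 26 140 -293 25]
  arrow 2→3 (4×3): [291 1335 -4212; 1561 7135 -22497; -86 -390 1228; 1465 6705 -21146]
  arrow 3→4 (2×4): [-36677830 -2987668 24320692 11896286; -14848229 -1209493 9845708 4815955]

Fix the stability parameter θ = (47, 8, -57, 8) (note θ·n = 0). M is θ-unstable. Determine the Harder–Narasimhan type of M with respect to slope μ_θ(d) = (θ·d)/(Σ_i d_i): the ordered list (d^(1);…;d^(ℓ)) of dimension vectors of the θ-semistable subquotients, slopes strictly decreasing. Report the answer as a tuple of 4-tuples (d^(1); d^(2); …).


Via rank(M_{q-1}∘⋯∘M_p): M ≅ I[1,1], I[1,2], I[1,3], I[1,4], I[3,3], I[3,4].
μ_θ-semistable layers: μ^(1)=47; μ^(2)=55/2; μ^(3)=8; μ^(4)=-2/3; μ^(5)=-57

((1, 0, 0, 0); (1, 1, 0, 0); (0, 0, 0, 2); (2, 2, 2, 0); (0, 0, 2, 0))


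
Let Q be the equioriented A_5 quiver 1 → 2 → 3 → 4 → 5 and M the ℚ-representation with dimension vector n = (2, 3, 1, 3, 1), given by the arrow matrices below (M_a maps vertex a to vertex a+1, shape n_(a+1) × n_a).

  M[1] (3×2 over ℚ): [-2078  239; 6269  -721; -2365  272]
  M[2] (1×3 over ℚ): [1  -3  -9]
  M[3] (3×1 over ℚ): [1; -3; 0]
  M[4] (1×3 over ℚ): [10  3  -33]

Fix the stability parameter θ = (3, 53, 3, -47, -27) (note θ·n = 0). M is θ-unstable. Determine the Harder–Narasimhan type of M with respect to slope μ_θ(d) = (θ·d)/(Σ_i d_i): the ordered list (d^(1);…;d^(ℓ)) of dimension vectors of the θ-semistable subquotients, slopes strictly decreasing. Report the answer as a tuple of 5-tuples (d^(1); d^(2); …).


Via rank(M_{q-1}∘⋯∘M_p): M ≅ I[1,2], I[1,5], I[2,2], I[4,4]^2.
μ_θ-semistable layers: μ^(1)=53; μ^(2)=3; μ^(3)=-3; μ^(4)=-47

((0, 2, 0, 0, 0); (1, 0, 0, 0, 0); (1, 1, 1, 1, 1); (0, 0, 0, 2, 0))


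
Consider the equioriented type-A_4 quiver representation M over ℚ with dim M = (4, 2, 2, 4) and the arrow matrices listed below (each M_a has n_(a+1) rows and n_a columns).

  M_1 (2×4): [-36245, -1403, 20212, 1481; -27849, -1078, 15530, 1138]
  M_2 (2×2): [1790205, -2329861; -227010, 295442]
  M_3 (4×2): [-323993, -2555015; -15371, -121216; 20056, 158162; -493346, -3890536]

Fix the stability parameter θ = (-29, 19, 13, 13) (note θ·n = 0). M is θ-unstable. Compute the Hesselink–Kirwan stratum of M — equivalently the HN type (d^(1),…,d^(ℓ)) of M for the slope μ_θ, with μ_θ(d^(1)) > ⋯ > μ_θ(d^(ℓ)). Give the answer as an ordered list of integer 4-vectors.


Interval decomposition of M: I[1,1]^2, I[1,2], I[1,4], I[3,4], I[4,4]^2.
HN type (ℓ=4): μ^(1)=19; μ^(2)=15; μ^(3)=13; μ^(4)=-29

((0, 1, 0, 0); (0, 1, 1, 1); (0, 0, 1, 3); (4, 0, 0, 0))


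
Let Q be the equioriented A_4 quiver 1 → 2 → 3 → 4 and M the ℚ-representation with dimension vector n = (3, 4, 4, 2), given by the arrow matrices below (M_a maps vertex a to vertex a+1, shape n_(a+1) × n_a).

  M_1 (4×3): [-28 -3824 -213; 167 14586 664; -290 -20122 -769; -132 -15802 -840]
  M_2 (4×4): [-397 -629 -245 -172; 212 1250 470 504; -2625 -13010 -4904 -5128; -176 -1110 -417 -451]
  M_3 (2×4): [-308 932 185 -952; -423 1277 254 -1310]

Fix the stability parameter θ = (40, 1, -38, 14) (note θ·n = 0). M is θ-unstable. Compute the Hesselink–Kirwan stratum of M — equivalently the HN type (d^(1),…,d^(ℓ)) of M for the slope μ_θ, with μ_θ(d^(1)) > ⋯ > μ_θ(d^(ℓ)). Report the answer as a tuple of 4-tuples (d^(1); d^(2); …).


Barcode: M ≅ I[1,2], I[1,4]^2, I[2,3], I[3,3]. HN layers by μ_θ (5 steps, strictly decreasing):
  μ^(1)=41/2; μ^(2)=14; μ^(3)=1; μ^(4)=-37/2; μ^(5)=-38

((1, 1, 0, 0); (0, 0, 0, 2); (2, 2, 2, 0); (0, 1, 1, 0); (0, 0, 1, 0))


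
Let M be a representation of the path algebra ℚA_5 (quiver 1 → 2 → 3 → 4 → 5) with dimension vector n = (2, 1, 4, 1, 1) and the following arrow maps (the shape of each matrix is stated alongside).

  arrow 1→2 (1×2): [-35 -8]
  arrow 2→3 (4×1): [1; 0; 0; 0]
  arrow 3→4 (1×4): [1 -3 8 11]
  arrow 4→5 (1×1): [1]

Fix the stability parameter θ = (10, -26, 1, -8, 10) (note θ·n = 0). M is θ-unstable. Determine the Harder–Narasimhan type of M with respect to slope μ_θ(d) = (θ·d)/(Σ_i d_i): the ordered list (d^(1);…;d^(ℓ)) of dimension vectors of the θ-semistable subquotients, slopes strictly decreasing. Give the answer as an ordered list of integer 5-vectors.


Via rank(M_{q-1}∘⋯∘M_p): M ≅ I[1,1], I[1,5], I[3,3]^3.
μ_θ-semistable layers: μ^(1)=10; μ^(2)=1; μ^(3)=-7/2; μ^(4)=-8

((1, 0, 0, 0, 1); (0, 0, 3, 0, 0); (0, 0, 1, 1, 0); (1, 1, 0, 0, 0))


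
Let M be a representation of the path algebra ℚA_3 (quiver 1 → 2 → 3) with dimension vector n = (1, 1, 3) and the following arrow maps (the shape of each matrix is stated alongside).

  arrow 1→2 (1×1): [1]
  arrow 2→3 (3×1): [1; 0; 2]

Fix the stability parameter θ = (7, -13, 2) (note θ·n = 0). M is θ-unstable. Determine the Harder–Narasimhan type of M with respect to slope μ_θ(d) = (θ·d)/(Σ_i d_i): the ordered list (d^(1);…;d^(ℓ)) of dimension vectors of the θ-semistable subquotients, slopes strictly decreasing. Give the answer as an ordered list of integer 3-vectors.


Interval decomposition of M: I[1,3], I[3,3]^2.
HN type (ℓ=2): μ^(1)=2; μ^(2)=-3

((0, 0, 3); (1, 1, 0))


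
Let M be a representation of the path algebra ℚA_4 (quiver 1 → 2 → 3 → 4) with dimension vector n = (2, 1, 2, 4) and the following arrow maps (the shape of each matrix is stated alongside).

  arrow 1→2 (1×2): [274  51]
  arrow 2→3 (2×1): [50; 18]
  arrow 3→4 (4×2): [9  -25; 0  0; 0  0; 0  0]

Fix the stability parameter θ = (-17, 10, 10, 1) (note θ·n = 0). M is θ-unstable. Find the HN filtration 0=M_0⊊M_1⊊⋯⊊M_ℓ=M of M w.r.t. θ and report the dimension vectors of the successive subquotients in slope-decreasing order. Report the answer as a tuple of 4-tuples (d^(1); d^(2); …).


Interval decomposition of M: I[1,1], I[1,3], I[3,4], I[4,4]^3.
HN type (ℓ=4): μ^(1)=10; μ^(2)=11/2; μ^(3)=1; μ^(4)=-17

((0, 1, 1, 0); (0, 0, 1, 1); (0, 0, 0, 3); (2, 0, 0, 0))


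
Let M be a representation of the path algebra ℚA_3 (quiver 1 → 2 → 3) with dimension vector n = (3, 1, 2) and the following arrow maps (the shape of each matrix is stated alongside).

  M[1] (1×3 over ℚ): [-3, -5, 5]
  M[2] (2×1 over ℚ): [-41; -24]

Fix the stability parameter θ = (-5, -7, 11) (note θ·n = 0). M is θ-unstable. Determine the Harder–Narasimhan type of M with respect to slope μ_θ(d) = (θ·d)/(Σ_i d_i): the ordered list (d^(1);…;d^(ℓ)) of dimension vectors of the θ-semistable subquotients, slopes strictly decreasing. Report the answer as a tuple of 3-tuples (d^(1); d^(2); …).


Interval decomposition of M: I[1,1]^2, I[1,3], I[3,3].
HN type (ℓ=3): μ^(1)=11; μ^(2)=-5; μ^(3)=-6

((0, 0, 2); (2, 0, 0); (1, 1, 0))


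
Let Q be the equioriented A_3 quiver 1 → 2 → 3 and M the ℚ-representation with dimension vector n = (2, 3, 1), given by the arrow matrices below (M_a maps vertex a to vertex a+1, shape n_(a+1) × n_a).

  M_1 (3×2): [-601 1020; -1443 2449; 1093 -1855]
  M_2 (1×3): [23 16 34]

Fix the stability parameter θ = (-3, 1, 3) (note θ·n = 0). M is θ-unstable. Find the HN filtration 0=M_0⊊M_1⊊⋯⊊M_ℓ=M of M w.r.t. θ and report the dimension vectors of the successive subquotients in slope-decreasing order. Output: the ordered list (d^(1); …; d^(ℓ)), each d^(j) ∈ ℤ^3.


Interval decomposition of M: I[1,2], I[1,3], I[2,2].
HN type (ℓ=3): μ^(1)=3; μ^(2)=1; μ^(3)=-3

((0, 0, 1); (0, 3, 0); (2, 0, 0))


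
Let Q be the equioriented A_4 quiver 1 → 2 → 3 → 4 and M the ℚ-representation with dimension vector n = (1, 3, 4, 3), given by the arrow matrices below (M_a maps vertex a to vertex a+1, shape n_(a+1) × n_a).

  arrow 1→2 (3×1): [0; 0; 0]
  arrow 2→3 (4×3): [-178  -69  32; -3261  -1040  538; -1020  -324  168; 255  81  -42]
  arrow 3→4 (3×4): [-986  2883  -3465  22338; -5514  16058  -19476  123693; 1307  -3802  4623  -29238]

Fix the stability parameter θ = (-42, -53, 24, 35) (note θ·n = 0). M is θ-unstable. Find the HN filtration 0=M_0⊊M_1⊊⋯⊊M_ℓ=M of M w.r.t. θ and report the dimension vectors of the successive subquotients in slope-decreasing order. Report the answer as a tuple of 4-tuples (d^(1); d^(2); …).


Via rank(M_{q-1}∘⋯∘M_p): M ≅ I[1,1], I[2,2], I[2,4]^2, I[3,3], I[3,4].
μ_θ-semistable layers: μ^(1)=35; μ^(2)=24; μ^(3)=-42; μ^(4)=-53

((0, 0, 0, 3); (0, 0, 4, 0); (1, 0, 0, 0); (0, 3, 0, 0))


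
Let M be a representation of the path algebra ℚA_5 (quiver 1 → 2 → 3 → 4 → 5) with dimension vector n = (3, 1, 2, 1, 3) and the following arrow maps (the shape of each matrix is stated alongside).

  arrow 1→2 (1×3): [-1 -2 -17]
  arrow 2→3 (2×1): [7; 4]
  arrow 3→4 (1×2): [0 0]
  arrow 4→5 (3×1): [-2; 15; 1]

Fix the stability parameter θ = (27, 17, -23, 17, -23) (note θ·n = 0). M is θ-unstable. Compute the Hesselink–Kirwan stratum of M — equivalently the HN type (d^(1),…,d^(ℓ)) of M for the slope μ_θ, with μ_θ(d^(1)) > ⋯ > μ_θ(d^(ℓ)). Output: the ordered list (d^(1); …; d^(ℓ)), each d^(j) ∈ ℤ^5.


Barcode: M ≅ I[1,1]^2, I[1,3], I[3,3], I[4,5], I[5,5]^2. HN layers by μ_θ (4 steps, strictly decreasing):
  μ^(1)=27; μ^(2)=7; μ^(3)=-3; μ^(4)=-23

((2, 0, 0, 0, 0); (1, 1, 1, 0, 0); (0, 0, 0, 1, 1); (0, 0, 1, 0, 2))


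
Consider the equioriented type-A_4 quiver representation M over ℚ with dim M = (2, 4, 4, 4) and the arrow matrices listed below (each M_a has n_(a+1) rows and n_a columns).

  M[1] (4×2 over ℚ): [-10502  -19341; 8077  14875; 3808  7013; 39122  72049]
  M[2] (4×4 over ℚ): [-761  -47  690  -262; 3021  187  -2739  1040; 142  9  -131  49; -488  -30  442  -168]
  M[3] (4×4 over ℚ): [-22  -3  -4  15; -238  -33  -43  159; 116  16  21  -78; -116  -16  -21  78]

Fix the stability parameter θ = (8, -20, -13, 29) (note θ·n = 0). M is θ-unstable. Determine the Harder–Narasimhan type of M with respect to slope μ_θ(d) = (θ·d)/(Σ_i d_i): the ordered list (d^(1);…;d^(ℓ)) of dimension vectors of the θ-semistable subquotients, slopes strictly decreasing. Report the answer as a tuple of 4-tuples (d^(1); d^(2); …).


Interval decomposition of M: I[1,3], I[1,4], I[2,3], I[2,4], I[4,4]^2.
HN type (ℓ=4): μ^(1)=29; μ^(2)=-25/3; μ^(3)=-13; μ^(4)=-20

((0, 0, 0, 4); (2, 2, 2, 0); (0, 0, 2, 0); (0, 2, 0, 0))


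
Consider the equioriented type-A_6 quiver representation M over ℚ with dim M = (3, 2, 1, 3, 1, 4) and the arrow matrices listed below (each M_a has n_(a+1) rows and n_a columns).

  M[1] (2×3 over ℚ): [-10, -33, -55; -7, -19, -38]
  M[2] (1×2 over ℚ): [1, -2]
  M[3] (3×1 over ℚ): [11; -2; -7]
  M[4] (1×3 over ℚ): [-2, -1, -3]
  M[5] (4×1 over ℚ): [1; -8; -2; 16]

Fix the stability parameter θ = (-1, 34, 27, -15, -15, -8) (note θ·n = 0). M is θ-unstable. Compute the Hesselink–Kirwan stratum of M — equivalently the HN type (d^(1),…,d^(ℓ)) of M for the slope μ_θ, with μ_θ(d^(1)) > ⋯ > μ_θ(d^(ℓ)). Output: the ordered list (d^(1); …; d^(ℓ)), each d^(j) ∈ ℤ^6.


Barcode: M ≅ I[1,1], I[1,2], I[1,6], I[4,4]^2, I[6,6]^3. HN layers by μ_θ (5 steps, strictly decreasing):
  μ^(1)=34; μ^(2)=23/5; μ^(3)=-1; μ^(4)=-8; μ^(5)=-15

((0, 1, 0, 0, 0, 0); (0, 1, 1, 1, 1, 1); (3, 0, 0, 0, 0, 0); (0, 0, 0, 0, 0, 3); (0, 0, 0, 2, 0, 0))


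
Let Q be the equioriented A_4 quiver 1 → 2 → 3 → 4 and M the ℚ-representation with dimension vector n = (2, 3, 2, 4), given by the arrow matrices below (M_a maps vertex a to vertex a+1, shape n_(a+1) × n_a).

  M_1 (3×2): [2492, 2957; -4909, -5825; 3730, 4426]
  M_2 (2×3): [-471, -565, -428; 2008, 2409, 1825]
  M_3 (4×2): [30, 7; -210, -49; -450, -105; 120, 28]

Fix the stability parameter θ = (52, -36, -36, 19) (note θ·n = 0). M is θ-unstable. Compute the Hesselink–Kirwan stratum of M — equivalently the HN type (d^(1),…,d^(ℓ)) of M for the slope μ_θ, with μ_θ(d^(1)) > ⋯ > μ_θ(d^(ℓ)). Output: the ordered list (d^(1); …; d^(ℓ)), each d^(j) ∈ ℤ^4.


Via rank(M_{q-1}∘⋯∘M_p): M ≅ I[1,3], I[1,4], I[2,2], I[4,4]^3.
μ_θ-semistable layers: μ^(1)=19; μ^(2)=-20/3; μ^(3)=-36

((0, 0, 0, 4); (2, 2, 2, 0); (0, 1, 0, 0))


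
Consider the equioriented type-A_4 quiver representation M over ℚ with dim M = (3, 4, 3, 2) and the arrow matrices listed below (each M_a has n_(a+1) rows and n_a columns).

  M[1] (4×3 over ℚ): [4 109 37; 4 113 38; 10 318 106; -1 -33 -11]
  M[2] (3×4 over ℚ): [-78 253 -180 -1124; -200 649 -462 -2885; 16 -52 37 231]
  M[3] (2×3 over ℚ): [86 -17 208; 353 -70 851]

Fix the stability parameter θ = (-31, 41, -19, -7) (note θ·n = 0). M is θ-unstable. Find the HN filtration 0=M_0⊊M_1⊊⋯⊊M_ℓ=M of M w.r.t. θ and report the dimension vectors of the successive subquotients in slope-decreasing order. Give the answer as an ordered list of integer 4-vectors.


Via rank(M_{q-1}∘⋯∘M_p): M ≅ I[1,3], I[1,4]^2, I[2,2].
μ_θ-semistable layers: μ^(1)=41; μ^(2)=11; μ^(3)=5; μ^(4)=-31

((0, 1, 0, 0); (0, 1, 1, 0); (0, 2, 2, 2); (3, 0, 0, 0))


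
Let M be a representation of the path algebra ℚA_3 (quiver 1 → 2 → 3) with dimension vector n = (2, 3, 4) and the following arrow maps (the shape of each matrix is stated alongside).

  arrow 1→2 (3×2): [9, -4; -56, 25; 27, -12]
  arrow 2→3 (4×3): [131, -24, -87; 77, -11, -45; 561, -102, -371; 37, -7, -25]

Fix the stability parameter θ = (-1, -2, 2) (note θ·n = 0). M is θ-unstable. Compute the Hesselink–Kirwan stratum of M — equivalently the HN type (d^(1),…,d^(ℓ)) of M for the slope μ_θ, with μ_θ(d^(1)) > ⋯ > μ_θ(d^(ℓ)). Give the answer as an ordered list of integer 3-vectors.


Interval decomposition of M: I[1,3]^2, I[2,3], I[3,3].
HN type (ℓ=3): μ^(1)=2; μ^(2)=-3/2; μ^(3)=-2

((0, 0, 4); (2, 2, 0); (0, 1, 0))


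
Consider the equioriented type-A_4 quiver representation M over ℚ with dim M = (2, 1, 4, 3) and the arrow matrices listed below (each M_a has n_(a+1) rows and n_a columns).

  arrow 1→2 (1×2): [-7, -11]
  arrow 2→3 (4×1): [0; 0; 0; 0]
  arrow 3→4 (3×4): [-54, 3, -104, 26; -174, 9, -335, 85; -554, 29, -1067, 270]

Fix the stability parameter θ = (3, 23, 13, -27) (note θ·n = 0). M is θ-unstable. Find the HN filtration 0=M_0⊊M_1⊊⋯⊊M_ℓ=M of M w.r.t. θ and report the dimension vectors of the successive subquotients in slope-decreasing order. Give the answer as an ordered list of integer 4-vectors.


Interval decomposition of M: I[1,1], I[1,2], I[3,3], I[3,4]^3.
HN type (ℓ=4): μ^(1)=23; μ^(2)=13; μ^(3)=3; μ^(4)=-7

((0, 1, 0, 0); (0, 0, 1, 0); (2, 0, 0, 0); (0, 0, 3, 3))
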